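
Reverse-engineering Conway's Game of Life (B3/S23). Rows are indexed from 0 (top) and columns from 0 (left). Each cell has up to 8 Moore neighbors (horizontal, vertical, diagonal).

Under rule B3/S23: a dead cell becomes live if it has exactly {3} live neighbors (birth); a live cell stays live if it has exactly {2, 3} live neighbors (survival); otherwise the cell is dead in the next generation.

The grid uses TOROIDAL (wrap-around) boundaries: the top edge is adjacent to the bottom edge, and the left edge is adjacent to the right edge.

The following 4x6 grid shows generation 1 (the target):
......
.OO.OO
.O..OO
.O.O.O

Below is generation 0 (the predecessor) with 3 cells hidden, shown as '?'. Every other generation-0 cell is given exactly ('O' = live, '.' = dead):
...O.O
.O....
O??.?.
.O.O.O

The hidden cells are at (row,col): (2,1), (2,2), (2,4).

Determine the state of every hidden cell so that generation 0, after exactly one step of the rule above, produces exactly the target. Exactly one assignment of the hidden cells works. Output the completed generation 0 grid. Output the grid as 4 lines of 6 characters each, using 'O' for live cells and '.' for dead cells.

Hidden generation-0 cells (in order): (2,1), (2,2), (2,4).
A hidden cell only influences target cells in its own 3x3 neighborhood. Try each of the 2^3 = 8 assignments, step the completed generation 0 forward once under B3/S23, and compare with the target:
  (2,1)=. (2,2)=. (2,4)=. -> step gives (1,0)='O' but target has '.' -> reject
  (2,1)=. (2,2)=. (2,4)=O -> step gives (1,0)='O' but target has '.' -> reject
  (2,1)=. (2,2)=O (2,4)=. -> step gives (1,0)='O' but target has '.' -> reject
  (2,1)=. (2,2)=O (2,4)=O -> step gives (1,0)='O' but target has '.' -> reject
  (2,1)=O (2,2)=. (2,4)=. -> step gives (1,4)='.' but target has 'O' -> reject
  (2,1)=O (2,2)=. (2,4)=O -> step reproduces the target at every cell -> ACCEPT
  (2,1)=O (2,2)=O (2,4)=. -> step gives (1,2)='.' but target has 'O' -> reject
  (2,1)=O (2,2)=O (2,4)=O -> step gives (1,2)='.' but target has 'O' -> reject
Unique solution: (2,1)=live, (2,2)=dead, (2,4)=live.
Check: live-neighbor counts of every cell in the completed generation 0:
424141
423233
434223
524253
Applying B3/S23 to generation 0 with these counts gives:
......
.OO.OO
.O..OO
.O.O.O
which matches the target exactly.

Answer: ...O.O
.O....
OO..O.
.O.O.O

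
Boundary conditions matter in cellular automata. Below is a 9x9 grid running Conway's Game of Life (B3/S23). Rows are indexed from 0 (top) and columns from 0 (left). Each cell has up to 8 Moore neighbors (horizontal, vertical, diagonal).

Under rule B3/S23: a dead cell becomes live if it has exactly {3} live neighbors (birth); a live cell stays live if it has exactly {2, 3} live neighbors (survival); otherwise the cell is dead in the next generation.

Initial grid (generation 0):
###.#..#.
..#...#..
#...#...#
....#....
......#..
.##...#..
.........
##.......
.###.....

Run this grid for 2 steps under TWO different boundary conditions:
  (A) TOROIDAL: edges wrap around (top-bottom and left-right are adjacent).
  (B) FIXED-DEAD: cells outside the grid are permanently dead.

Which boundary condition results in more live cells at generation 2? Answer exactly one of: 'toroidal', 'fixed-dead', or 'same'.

Under TOROIDAL boundary, generation 2:
........#
....#.#..
.....#...
.....##..
.........
.........
#........
###.....#
.#......#
Population = 13

Under FIXED-DEAD boundary, generation 2:
.###.....
......#..
.....#...
.....##..
.........
.........
#........
.........
#.#......
Population = 10

Comparison: toroidal=13, fixed-dead=10 -> toroidal

Answer: toroidal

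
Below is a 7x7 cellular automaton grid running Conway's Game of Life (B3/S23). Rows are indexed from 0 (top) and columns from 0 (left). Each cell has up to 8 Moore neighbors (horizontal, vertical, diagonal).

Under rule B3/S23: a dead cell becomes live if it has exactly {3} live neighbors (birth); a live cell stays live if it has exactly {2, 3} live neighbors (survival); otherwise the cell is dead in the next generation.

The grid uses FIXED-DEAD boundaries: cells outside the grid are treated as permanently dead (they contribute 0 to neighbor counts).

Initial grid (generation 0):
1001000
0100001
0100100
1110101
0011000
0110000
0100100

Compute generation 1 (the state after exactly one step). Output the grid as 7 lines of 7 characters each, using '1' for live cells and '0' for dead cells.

Answer: 0000000
1110000
0001000
1000110
1000000
0100000
0110000

Derivation:
Simulating step by step:
Generation 0 (given above): 17 live cells
Generation 1: 11 live cells
(generation 1 grid is the final answer)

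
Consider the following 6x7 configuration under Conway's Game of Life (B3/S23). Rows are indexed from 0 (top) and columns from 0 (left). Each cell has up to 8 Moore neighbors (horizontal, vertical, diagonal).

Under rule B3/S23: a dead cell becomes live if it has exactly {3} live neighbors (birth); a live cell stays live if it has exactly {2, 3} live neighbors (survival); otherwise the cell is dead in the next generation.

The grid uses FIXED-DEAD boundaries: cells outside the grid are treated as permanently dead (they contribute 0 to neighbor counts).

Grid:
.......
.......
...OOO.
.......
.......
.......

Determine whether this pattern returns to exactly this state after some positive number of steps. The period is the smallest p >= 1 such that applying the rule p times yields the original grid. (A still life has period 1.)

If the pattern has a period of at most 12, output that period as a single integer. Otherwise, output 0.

Simulating and comparing each generation to the original:
Gen 0 (original, given above): 3 live cells
Gen 1: 3 live cells, differs from original
Gen 2: 3 live cells, MATCHES original -> period = 2

Answer: 2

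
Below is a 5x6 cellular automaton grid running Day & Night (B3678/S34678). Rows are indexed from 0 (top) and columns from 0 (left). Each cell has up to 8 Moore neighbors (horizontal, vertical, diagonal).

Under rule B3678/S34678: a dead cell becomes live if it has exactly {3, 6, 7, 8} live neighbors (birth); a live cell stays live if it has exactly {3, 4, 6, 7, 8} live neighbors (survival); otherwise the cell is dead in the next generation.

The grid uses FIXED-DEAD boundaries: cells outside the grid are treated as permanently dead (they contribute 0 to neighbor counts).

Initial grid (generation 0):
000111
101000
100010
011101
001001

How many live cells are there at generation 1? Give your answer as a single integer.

Answer: 9

Derivation:
Simulating step by step:
Generation 0 (given above): 13 live cells
Generation 1: 9 live cells
000000
010001
000000
011100
011110
Population at generation 1: 9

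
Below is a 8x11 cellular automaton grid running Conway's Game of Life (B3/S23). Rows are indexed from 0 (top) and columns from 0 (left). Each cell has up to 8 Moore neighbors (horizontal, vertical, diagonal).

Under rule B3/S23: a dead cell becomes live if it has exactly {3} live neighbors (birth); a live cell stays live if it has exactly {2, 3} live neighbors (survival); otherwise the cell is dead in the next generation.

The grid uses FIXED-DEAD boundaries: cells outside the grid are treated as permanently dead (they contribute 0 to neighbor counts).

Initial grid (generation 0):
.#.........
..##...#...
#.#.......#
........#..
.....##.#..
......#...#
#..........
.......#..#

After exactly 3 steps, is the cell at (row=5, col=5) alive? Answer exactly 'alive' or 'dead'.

Simulating step by step:
Generation 0 (given above): 16 live cells
Generation 1: 14 live cells
..#........
..##.......
.###.......
.......#.#.
.....##..#.
.....###...
...........
...........
Generation 2: 11 live cells
..##.......
...........
.#.#.......
..#...#.#..
.....#.....
.....#.#...
......#....
...........
Generation 3: 7 live cells
...........
...#.......
..#........
..#........
.....#.#...
.....#.....
......#....
...........

Cell (5,5) at generation 3: 1 -> alive

Answer: alive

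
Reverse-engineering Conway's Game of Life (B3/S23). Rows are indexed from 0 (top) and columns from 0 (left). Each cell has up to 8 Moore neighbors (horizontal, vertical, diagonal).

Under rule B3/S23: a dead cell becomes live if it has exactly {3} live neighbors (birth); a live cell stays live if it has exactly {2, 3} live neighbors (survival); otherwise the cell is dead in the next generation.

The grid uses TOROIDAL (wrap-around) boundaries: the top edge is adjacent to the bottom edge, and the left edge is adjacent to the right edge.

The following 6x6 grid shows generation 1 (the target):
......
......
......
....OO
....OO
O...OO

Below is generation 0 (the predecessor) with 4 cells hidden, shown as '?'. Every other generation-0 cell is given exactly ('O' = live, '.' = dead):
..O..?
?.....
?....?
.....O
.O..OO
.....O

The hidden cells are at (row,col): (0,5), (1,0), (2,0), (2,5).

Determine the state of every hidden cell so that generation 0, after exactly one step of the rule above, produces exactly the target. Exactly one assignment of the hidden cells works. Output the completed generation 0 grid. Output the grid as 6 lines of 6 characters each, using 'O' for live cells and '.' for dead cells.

Answer: ..O...
......
O.....
.....O
.O..OO
.....O

Derivation:
Hidden generation-0 cells (in order): (0,5), (1,0), (2,0), (2,5).
A hidden cell only influences target cells in its own 3x3 neighborhood. Try each of the 2^4 = 16 assignments, step the completed generation 0 forward once under B3/S23, and compare with the target:
  (0,5)=. (1,0)=. (2,0)=. (2,5)=. -> step gives (3,0)='O' but target has '.' -> reject
  (0,5)=. (1,0)=. (2,0)=. (2,5)=O -> step gives (3,4)='.' but target has 'O' -> reject
  (0,5)=. (1,0)=. (2,0)=O (2,5)=. -> step reproduces the target at every cell -> ACCEPT
  (0,5)=. (1,0)=. (2,0)=O (2,5)=O -> step gives (2,0)='O' but target has '.' -> reject
  (0,5)=. (1,0)=O (2,0)=. (2,5)=. -> step gives (3,0)='O' but target has '.' -> reject
  (0,5)=. (1,0)=O (2,0)=. (2,5)=O -> step gives (2,0)='O' but target has '.' -> reject
  (0,5)=. (1,0)=O (2,0)=O (2,5)=. -> step gives (1,1)='O' but target has '.' -> reject
  (0,5)=. (1,0)=O (2,0)=O (2,5)=O -> step gives (1,0)='O' but target has '.' -> reject
  (0,5)=O (1,0)=. (2,0)=. (2,5)=. -> step gives (3,0)='O' but target has '.' -> reject
  (0,5)=O (1,0)=. (2,0)=. (2,5)=O -> step gives (3,4)='.' but target has 'O' -> reject
  (0,5)=O (1,0)=. (2,0)=O (2,5)=. -> step gives (5,0)='.' but target has 'O' -> reject
  (0,5)=O (1,0)=. (2,0)=O (2,5)=O -> step gives (1,0)='O' but target has '.' -> reject
  (0,5)=O (1,0)=O (2,0)=. (2,5)=. -> step gives (0,0)='O' but target has '.' -> reject
  (0,5)=O (1,0)=O (2,0)=. (2,5)=O -> step gives (0,0)='O' but target has '.' -> reject
  (0,5)=O (1,0)=O (2,0)=O (2,5)=. -> step gives (0,0)='O' but target has '.' -> reject
  (0,5)=O (1,0)=O (2,0)=O (2,5)=O -> step gives (0,0)='O' but target has '.' -> reject
Unique solution: (0,5)=dead, (1,0)=dead, (2,0)=live, (2,5)=dead.
Check: live-neighbor counts of every cell in the completed generation 0:
110111
121101
110012
421133
401133
322232
Applying B3/S23 to generation 0 with these counts gives:
......
......
......
....OO
....OO
O...OO
which matches the target exactly.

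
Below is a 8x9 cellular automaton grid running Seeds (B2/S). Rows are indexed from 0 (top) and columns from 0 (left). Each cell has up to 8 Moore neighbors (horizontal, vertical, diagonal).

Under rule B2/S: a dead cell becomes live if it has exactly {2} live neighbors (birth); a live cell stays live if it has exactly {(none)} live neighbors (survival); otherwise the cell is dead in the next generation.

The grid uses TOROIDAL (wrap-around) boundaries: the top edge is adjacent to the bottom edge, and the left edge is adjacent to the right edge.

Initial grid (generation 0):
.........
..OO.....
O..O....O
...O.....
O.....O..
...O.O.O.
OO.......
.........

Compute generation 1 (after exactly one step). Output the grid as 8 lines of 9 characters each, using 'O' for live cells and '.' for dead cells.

Simulating step by step:
Generation 0 (given above): 13 live cells
Generation 1: 24 live cells
(generation 1 grid is the final answer)

Answer: ..OO.....
OO..O...O
.O.......
.OO.O..O.
..OO.O.OO
..O.O....
..O.O.O.O
OO.......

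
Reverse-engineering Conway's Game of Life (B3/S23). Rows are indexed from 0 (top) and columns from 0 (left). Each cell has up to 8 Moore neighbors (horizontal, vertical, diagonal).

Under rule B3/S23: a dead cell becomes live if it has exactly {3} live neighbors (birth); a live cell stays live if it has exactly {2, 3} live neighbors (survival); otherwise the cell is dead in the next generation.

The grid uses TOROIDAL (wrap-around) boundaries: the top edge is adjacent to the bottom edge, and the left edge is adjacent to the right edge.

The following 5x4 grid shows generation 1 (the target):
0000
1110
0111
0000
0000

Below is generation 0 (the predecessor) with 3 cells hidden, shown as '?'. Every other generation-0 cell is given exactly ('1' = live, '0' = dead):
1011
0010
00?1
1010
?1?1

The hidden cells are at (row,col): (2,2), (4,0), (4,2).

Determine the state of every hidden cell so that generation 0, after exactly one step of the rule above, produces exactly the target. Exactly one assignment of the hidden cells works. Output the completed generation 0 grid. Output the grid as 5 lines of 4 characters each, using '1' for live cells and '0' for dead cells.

Hidden generation-0 cells (in order): (2,2), (4,0), (4,2).
A hidden cell only influences target cells in its own 3x3 neighborhood. Try each of the 2^3 = 8 assignments, step the completed generation 0 forward once under B3/S23, and compare with the target:
  (2,2)=0 (4,0)=0 (4,2)=0 -> step gives (0,0)='1' but target has '0' -> reject
  (2,2)=0 (4,0)=0 (4,2)=1 -> step gives (0,0)='1' but target has '0' -> reject
  (2,2)=0 (4,0)=1 (4,2)=0 -> step gives (3,2)='1' but target has '0' -> reject
  (2,2)=0 (4,0)=1 (4,2)=1 -> step reproduces the target at every cell -> ACCEPT
  (2,2)=1 (4,0)=0 (4,2)=0 -> step gives (0,0)='1' but target has '0' -> reject
  (2,2)=1 (4,0)=0 (4,2)=1 -> step gives (0,0)='1' but target has '0' -> reject
  (2,2)=1 (4,0)=1 (4,2)=0 -> step gives (1,1)='0' but target has '1' -> reject
  (2,2)=1 (4,0)=1 (4,2)=1 -> step gives (1,1)='0' but target has '1' -> reject
Unique solution: (2,2)=dead, (4,0)=live, (4,2)=live.
Check: live-neighbor counts of every cell in the completed generation 0:
4656
3335
2333
4546
5657
Applying B3/S23 to generation 0 with these counts gives:
0000
1110
0111
0000
0000
which matches the target exactly.

Answer: 1011
0010
0001
1010
1111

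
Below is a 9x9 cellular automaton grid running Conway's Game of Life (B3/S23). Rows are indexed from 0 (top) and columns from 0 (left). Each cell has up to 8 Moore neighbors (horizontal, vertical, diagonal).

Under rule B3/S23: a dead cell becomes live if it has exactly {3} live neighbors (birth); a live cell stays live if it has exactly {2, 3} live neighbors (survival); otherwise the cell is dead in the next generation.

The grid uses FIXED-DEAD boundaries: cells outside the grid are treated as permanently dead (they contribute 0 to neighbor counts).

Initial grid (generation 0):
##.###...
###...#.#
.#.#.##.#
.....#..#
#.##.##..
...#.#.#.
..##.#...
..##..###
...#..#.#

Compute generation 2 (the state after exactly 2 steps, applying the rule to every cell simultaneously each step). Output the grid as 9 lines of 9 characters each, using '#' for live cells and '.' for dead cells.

Simulating step by step:
Generation 0 (given above): 36 live cells
Generation 1: 28 live cells
#..###...
......#..
##..###.#
.#.#.....
..##.#.#.
.#...#...
.....#..#
.....##.#
..##..#.#
Generation 2: 32 live cells
(generation 2 grid is the final answer)

Answer: ....##...
##.#..##.
###.####.
##.#...#.
.#.#..#..
..#..#...
....##.#.
....###.#
.....##..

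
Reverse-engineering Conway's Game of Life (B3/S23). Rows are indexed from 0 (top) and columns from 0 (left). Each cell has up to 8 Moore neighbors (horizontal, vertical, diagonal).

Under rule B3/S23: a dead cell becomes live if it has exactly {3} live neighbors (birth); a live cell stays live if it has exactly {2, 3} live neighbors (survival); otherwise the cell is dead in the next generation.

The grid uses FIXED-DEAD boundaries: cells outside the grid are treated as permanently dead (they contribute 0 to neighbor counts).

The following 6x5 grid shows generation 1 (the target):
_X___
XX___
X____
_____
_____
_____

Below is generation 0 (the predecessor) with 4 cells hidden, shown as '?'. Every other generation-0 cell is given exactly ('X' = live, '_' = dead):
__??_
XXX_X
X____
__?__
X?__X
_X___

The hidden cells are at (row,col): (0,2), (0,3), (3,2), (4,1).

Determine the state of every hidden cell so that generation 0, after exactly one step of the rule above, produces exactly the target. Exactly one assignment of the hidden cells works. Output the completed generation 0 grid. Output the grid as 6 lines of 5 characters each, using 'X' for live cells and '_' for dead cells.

Hidden generation-0 cells (in order): (0,2), (0,3), (3,2), (4,1).
A hidden cell only influences target cells in its own 3x3 neighborhood. Try each of the 2^4 = 16 assignments, step the completed generation 0 forward once under B3/S23, and compare with the target:
  (0,2)=_ (0,3)=_ (3,2)=_ (4,1)=_ -> step reproduces the target at every cell -> ACCEPT
  (0,2)=_ (0,3)=_ (3,2)=_ (4,1)=X -> step gives (3,0)='X' but target has '_' -> reject
  (0,2)=_ (0,3)=_ (3,2)=X (4,1)=_ -> step gives (2,2)='X' but target has '_' -> reject
  (0,2)=_ (0,3)=_ (3,2)=X (4,1)=X -> step gives (2,2)='X' but target has '_' -> reject
  (0,2)=_ (0,3)=X (3,2)=_ (4,1)=_ -> step gives (0,2)='X' but target has '_' -> reject
  (0,2)=_ (0,3)=X (3,2)=_ (4,1)=X -> step gives (0,2)='X' but target has '_' -> reject
  (0,2)=_ (0,3)=X (3,2)=X (4,1)=_ -> step gives (0,2)='X' but target has '_' -> reject
  (0,2)=_ (0,3)=X (3,2)=X (4,1)=X -> step gives (0,2)='X' but target has '_' -> reject
  (0,2)=X (0,3)=_ (3,2)=_ (4,1)=_ -> step gives (0,1)='_' but target has 'X' -> reject
  (0,2)=X (0,3)=_ (3,2)=_ (4,1)=X -> step gives (0,1)='_' but target has 'X' -> reject
  (0,2)=X (0,3)=_ (3,2)=X (4,1)=_ -> step gives (0,1)='_' but target has 'X' -> reject
  (0,2)=X (0,3)=_ (3,2)=X (4,1)=X -> step gives (0,1)='_' but target has 'X' -> reject
  (0,2)=X (0,3)=X (3,2)=_ (4,1)=_ -> step gives (0,1)='_' but target has 'X' -> reject
  (0,2)=X (0,3)=X (3,2)=_ (4,1)=X -> step gives (0,1)='_' but target has 'X' -> reject
  (0,2)=X (0,3)=X (3,2)=X (4,1)=_ -> step gives (0,1)='_' but target has 'X' -> reject
  (0,2)=X (0,3)=X (3,2)=X (4,1)=X -> step gives (0,1)='_' but target has 'X' -> reject
Unique solution: (0,2)=dead, (0,3)=dead, (3,2)=dead, (4,1)=dead.
Check: live-neighbor counts of every cell in the completed generation 0:
23221
23120
24221
22011
12110
21111
Applying B3/S23 to generation 0 with these counts gives:
_X___
XX___
X____
_____
_____
_____
which matches the target exactly.

Answer: _____
XXX_X
X____
_____
X___X
_X___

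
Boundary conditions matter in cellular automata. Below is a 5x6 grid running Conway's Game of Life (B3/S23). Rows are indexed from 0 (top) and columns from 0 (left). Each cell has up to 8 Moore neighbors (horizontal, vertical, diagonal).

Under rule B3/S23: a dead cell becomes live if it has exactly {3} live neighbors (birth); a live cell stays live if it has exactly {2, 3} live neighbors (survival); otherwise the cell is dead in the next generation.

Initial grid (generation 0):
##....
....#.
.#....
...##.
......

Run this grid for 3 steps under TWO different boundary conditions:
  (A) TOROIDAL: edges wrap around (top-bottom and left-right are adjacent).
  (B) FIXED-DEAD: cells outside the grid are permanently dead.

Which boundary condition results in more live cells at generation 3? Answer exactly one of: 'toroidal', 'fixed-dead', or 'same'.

Under TOROIDAL boundary, generation 3:
......
......
......
......
......
Population = 0

Under FIXED-DEAD boundary, generation 3:
......
......
......
......
......
Population = 0

Comparison: toroidal=0, fixed-dead=0 -> same

Answer: same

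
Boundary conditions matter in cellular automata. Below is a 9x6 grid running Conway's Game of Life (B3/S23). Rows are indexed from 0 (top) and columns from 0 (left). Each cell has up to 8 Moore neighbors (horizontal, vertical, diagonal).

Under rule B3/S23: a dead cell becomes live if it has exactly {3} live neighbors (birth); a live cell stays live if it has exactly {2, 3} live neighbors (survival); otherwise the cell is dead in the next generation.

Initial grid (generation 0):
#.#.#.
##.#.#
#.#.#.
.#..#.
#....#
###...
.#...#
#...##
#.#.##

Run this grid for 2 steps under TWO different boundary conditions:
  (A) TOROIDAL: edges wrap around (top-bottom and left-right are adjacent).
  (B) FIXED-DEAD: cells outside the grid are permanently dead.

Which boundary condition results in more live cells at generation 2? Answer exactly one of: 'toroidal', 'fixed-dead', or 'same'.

Under TOROIDAL boundary, generation 2:
......
...#..
..#.#.
.#..##
.##.#.
.##...
..#...
...#..
......
Population = 13

Under FIXED-DEAD boundary, generation 2:
.#.##.
#.#..#
#.#...
#....#
#.#.#.
..#...
..#.#.
.#....
..###.
Population = 20

Comparison: toroidal=13, fixed-dead=20 -> fixed-dead

Answer: fixed-dead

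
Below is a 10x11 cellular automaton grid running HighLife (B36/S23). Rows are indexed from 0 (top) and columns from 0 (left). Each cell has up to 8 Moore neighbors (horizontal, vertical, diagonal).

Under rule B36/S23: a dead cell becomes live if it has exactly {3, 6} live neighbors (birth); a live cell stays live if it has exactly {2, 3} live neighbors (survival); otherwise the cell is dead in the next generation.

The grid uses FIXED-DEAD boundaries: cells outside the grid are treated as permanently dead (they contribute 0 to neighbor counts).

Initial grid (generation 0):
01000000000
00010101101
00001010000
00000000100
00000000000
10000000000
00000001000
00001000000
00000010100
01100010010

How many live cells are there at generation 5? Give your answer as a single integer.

Answer: 11

Derivation:
Simulating step by step:
Generation 0 (given above): 18 live cells
Generation 1: 13 live cells
00000000000
00001111000
00001110110
00000000000
00000000000
00000000000
00000000000
00000001000
00000101000
00000001000
Generation 2: 12 live cells
00000110000
00001001100
00001000100
00000100000
00000000000
00000000000
00000000000
00000010000
00000001100
00000010000
Generation 3: 15 live cells
00000111000
00001011100
00001101100
00000000000
00000000000
00000000000
00000000000
00000001000
00000011000
00000001000
Generation 4: 14 live cells
00000100100
00001100000
00001100100
00000000000
00000000000
00000000000
00000000000
00000011000
00000011100
00000011000
Generation 5: 11 live cells
00001100000
00000010000
00001100000
00000000000
00000000000
00000000000
00000000000
00000010100
00000100100
00000010100
Population at generation 5: 11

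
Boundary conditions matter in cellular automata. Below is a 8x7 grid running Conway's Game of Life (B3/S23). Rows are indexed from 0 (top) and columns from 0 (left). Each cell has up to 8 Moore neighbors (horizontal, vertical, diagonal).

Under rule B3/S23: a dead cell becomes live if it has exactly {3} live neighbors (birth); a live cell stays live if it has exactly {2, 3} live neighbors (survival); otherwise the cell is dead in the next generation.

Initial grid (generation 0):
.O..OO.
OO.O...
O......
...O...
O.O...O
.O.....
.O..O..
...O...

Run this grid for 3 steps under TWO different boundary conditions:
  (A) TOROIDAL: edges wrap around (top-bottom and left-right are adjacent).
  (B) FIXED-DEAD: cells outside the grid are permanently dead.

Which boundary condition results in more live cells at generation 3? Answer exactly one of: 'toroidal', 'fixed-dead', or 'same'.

Under TOROIDAL boundary, generation 3:
.....O.
....OOO
.......
.....OO
O.....O
.......
.......
.......
Population = 8

Under FIXED-DEAD boundary, generation 3:
.......
.......
.......
.......
.......
.......
.......
.......
Population = 0

Comparison: toroidal=8, fixed-dead=0 -> toroidal

Answer: toroidal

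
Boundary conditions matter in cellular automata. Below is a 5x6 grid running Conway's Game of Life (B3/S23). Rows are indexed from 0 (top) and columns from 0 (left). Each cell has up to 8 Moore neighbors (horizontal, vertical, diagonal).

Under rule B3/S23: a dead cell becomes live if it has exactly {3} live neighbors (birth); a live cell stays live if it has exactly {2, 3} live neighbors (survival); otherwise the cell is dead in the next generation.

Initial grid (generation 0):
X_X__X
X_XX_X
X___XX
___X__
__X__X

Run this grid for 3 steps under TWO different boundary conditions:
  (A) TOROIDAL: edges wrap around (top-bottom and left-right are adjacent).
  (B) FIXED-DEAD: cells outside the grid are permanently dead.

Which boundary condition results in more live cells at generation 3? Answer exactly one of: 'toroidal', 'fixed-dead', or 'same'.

Under TOROIDAL boundary, generation 3:
X_____
X____X
______
X_____
X___X_
Population = 6

Under FIXED-DEAD boundary, generation 3:
______
_XX_XX
____XX
______
______
Population = 6

Comparison: toroidal=6, fixed-dead=6 -> same

Answer: same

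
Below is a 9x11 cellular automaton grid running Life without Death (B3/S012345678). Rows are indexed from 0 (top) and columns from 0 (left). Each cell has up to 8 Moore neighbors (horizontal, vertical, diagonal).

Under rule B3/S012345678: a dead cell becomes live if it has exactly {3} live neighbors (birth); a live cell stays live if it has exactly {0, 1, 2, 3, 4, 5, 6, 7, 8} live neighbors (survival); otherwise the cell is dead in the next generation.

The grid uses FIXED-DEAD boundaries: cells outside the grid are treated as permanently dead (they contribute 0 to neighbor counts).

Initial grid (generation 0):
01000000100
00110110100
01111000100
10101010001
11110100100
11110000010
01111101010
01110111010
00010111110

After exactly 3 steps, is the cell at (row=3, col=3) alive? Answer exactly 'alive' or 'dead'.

Answer: dead

Derivation:
Simulating step by step:
Generation 0 (given above): 48 live cells
Generation 1: 60 live cells
01100001100
00110110110
01111010110
10101011011
11110100110
11110110010
01111101011
01110111011
00010111110
Generation 2: 65 live cells
01110011110
00110110110
01111010110
10101011011
11110100110
11110111010
01111101011
01110111011
00010111111
Generation 3: 68 live cells
01111111110
00110110111
01111010110
10101011011
11110100110
11110111010
01111101011
01110111011
00010111111

Cell (3,3) at generation 3: 0 -> dead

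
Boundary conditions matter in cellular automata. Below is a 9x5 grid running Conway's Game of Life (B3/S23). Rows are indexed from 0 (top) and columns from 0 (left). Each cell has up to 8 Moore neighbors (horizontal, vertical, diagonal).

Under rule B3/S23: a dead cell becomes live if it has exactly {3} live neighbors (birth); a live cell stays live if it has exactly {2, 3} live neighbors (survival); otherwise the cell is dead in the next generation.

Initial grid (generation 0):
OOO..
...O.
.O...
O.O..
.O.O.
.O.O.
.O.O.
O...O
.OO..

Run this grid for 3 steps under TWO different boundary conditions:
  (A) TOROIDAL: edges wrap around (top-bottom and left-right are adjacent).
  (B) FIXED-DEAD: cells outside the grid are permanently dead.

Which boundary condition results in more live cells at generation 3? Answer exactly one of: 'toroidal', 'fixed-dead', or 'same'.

Under TOROIDAL boundary, generation 3:
.....
.....
O..OO
.....
.....
.....
OO...
O....
...OO
Population = 8

Under FIXED-DEAD boundary, generation 3:
.....
O....
O....
.OOOO
...OO
.....
.....
.....
.....
Population = 8

Comparison: toroidal=8, fixed-dead=8 -> same

Answer: same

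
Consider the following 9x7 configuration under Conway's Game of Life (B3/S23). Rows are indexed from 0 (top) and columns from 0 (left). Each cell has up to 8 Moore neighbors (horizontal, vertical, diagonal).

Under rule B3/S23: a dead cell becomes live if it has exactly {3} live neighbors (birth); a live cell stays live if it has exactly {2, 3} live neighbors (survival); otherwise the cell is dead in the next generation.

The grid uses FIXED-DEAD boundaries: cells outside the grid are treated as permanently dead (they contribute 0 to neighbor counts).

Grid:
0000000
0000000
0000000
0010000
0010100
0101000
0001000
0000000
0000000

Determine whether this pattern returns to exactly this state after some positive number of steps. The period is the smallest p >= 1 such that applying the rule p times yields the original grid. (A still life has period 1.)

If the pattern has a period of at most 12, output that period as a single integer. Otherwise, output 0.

Simulating and comparing each generation to the original:
Gen 0 (original, given above): 6 live cells
Gen 1: 6 live cells, differs from original
Gen 2: 6 live cells, MATCHES original -> period = 2

Answer: 2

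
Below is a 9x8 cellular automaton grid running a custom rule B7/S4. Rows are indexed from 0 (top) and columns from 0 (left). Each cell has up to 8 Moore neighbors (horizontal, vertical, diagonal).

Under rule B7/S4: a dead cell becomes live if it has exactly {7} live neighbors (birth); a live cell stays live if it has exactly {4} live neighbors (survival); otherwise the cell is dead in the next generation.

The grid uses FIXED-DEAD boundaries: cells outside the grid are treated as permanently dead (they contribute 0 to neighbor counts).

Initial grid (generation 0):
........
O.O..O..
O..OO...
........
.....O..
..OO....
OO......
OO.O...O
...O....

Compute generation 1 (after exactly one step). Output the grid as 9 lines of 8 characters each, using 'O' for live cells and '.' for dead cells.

Simulating step by step:
Generation 0 (given above): 16 live cells
Generation 1: 1 live cells
(generation 1 grid is the final answer)

Answer: ........
........
........
........
........
........
.O......
........
........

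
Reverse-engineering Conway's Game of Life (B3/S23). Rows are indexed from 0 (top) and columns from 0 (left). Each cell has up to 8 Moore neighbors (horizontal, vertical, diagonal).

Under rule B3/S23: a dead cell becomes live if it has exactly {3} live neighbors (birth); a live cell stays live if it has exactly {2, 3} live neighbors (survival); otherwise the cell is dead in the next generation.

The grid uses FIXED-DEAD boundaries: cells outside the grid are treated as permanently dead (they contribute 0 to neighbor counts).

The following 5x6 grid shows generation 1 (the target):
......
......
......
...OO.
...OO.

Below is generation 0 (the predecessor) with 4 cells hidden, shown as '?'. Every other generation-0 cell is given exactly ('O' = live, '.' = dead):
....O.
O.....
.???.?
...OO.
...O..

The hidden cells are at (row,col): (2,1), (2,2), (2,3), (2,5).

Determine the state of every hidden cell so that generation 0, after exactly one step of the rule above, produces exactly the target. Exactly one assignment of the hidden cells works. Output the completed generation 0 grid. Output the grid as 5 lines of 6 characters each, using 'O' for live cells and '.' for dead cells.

Hidden generation-0 cells (in order): (2,1), (2,2), (2,3), (2,5).
A hidden cell only influences target cells in its own 3x3 neighborhood. Try each of the 2^4 = 16 assignments, step the completed generation 0 forward once under B3/S23, and compare with the target:
  (2,1)=. (2,2)=. (2,3)=. (2,5)=. -> step reproduces the target at every cell -> ACCEPT
  (2,1)=. (2,2)=. (2,3)=. (2,5)=O -> step gives (2,4)='O' but target has '.' -> reject
  (2,1)=. (2,2)=. (2,3)=O (2,5)=. -> step gives (2,3)='O' but target has '.' -> reject
  (2,1)=. (2,2)=. (2,3)=O (2,5)=O -> step gives (1,4)='O' but target has '.' -> reject
  (2,1)=. (2,2)=O (2,3)=. (2,5)=. -> step gives (2,3)='O' but target has '.' -> reject
  (2,1)=. (2,2)=O (2,3)=. (2,5)=O -> step gives (2,3)='O' but target has '.' -> reject
  (2,1)=. (2,2)=O (2,3)=O (2,5)=. -> step gives (1,3)='O' but target has '.' -> reject
  (2,1)=. (2,2)=O (2,3)=O (2,5)=O -> step gives (1,3)='O' but target has '.' -> reject
  (2,1)=O (2,2)=. (2,3)=. (2,5)=. -> step gives (3,2)='O' but target has '.' -> reject
  (2,1)=O (2,2)=. (2,3)=. (2,5)=O -> step gives (2,4)='O' but target has '.' -> reject
  (2,1)=O (2,2)=. (2,3)=O (2,5)=. -> step gives (2,2)='O' but target has '.' -> reject
  (2,1)=O (2,2)=. (2,3)=O (2,5)=O -> step gives (1,4)='O' but target has '.' -> reject
  (2,1)=O (2,2)=O (2,3)=. (2,5)=. -> step gives (1,1)='O' but target has '.' -> reject
  (2,1)=O (2,2)=O (2,3)=. (2,5)=O -> step gives (1,1)='O' but target has '.' -> reject
  (2,1)=O (2,2)=O (2,3)=O (2,5)=. -> step gives (1,1)='O' but target has '.' -> reject
  (2,1)=O (2,2)=O (2,3)=O (2,5)=O -> step gives (1,1)='O' but target has '.' -> reject
Unique solution: (2,1)=dead, (2,2)=dead, (2,3)=dead, (2,5)=dead.
Check: live-neighbor counts of every cell in the completed generation 0:
110101
010111
111221
002221
002231
Applying B3/S23 to generation 0 with these counts gives:
......
......
......
...OO.
...OO.
which matches the target exactly.

Answer: ....O.
O.....
......
...OO.
...O..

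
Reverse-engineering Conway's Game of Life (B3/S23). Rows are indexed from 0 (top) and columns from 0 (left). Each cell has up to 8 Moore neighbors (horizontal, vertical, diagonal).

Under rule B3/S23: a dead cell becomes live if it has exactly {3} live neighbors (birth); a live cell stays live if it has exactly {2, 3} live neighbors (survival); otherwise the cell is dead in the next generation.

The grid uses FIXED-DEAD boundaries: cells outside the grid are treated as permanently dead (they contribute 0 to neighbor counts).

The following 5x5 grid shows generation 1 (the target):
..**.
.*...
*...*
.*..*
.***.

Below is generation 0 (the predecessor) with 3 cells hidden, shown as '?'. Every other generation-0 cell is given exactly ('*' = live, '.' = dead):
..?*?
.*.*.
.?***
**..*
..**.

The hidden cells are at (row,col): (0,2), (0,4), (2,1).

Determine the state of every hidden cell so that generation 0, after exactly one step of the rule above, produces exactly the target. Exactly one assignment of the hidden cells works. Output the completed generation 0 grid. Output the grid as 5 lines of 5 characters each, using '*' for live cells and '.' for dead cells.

Hidden generation-0 cells (in order): (0,2), (0,4), (2,1).
A hidden cell only influences target cells in its own 3x3 neighborhood. Try each of the 2^3 = 8 assignments, step the completed generation 0 forward once under B3/S23, and compare with the target:
  (0,2)=. (0,4)=. (2,1)=. -> step gives (0,3)='.' but target has '*' -> reject
  (0,2)=. (0,4)=. (2,1)=* -> step gives (0,3)='.' but target has '*' -> reject
  (0,2)=. (0,4)=* (2,1)=. -> step gives (0,4)='*' but target has '.' -> reject
  (0,2)=. (0,4)=* (2,1)=* -> step gives (0,4)='*' but target has '.' -> reject
  (0,2)=* (0,4)=. (2,1)=. -> step reproduces the target at every cell -> ACCEPT
  (0,2)=* (0,4)=. (2,1)=* -> step gives (2,0)='.' but target has '*' -> reject
  (0,2)=* (0,4)=* (2,1)=. -> step gives (0,4)='*' but target has '.' -> reject
  (0,2)=* (0,4)=* (2,1)=* -> step gives (0,4)='*' but target has '.' -> reject
Unique solution: (0,2)=live, (0,4)=dead, (2,1)=dead.
Check: live-neighbor counts of every cell in the completed generation 0:
12322
12654
34443
13563
23222
Applying B3/S23 to generation 0 with these counts gives:
..**.
.*...
*...*
.*..*
.***.
which matches the target exactly.

Answer: ..**.
.*.*.
..***
**..*
..**.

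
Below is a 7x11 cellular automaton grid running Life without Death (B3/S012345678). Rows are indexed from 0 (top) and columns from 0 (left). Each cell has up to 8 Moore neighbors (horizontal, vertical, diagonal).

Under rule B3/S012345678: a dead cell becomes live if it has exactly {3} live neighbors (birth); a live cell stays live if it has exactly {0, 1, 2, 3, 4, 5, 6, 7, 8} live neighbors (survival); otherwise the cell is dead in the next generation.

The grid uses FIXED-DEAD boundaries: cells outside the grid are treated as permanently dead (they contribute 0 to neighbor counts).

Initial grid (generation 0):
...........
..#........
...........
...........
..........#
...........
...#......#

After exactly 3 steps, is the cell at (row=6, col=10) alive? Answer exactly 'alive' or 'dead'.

Simulating step by step:
Generation 0 (given above): 4 live cells
Generation 1: 4 live cells
...........
..#........
...........
...........
..........#
...........
...#......#
Generation 2: 4 live cells
...........
..#........
...........
...........
..........#
...........
...#......#
Generation 3: 4 live cells
...........
..#........
...........
...........
..........#
...........
...#......#

Cell (6,10) at generation 3: 1 -> alive

Answer: alive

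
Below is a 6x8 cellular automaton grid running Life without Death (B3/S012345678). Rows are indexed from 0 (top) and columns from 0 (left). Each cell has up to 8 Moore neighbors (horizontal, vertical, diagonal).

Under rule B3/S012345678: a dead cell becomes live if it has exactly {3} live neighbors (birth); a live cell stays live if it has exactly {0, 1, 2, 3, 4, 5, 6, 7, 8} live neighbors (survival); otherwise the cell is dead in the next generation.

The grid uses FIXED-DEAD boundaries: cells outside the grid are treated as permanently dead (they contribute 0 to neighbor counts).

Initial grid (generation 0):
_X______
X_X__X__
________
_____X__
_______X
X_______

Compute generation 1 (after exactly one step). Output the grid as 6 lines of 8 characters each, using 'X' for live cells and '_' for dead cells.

Answer: _X______
XXX__X__
________
_____X__
_______X
X_______

Derivation:
Simulating step by step:
Generation 0 (given above): 7 live cells
Generation 1: 8 live cells
(generation 1 grid is the final answer)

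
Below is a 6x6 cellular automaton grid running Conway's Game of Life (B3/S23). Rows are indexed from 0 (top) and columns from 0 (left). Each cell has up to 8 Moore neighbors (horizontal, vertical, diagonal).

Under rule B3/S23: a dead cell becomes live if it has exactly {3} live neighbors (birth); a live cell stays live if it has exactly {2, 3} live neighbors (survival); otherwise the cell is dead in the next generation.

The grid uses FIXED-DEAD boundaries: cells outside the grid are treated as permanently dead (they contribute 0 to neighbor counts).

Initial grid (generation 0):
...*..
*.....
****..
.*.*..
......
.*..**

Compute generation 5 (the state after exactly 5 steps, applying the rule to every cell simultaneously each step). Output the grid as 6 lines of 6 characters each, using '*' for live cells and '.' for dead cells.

Answer: ..*...
*..*..
*..*..
......
*..*..
*..*..

Derivation:
Simulating step by step:
Generation 0 (given above): 11 live cells
Generation 1: 9 live cells
......
*..*..
*..*..
**.*..
..*.*.
......
Generation 2: 10 live cells
......
......
*..**.
**.**.
.***..
......
Generation 3: 11 live cells
......
......
*****.
*.....
**.**.
..*...
Generation 4: 14 live cells
......
.***..
****..
......
****..
.***..
Generation 5: 9 live cells
(generation 5 grid is the final answer)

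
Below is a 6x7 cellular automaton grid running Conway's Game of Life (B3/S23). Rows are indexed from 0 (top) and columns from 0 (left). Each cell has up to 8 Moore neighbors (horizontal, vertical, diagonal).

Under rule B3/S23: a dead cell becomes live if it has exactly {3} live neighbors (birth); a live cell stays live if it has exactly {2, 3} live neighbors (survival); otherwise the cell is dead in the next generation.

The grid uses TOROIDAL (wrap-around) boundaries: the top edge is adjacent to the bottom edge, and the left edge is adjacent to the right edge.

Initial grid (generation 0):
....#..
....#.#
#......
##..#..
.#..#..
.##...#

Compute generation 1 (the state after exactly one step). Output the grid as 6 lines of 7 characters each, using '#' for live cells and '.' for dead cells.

Answer: #..#...
.....#.
##...##
##.....
...#.#.
####.#.

Derivation:
Simulating step by step:
Generation 0 (given above): 12 live cells
Generation 1: 16 live cells
(generation 1 grid is the final answer)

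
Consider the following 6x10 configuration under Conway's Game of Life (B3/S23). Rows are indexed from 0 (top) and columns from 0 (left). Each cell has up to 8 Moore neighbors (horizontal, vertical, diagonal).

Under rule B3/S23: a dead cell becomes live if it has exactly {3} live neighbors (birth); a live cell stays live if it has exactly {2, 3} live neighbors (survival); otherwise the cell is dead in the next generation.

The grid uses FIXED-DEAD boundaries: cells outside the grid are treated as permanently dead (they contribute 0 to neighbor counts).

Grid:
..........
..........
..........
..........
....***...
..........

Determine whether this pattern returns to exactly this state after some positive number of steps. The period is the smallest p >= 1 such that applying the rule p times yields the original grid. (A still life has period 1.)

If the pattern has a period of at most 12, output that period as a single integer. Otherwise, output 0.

Answer: 2

Derivation:
Simulating and comparing each generation to the original:
Gen 0 (original, given above): 3 live cells
Gen 1: 3 live cells, differs from original
Gen 2: 3 live cells, MATCHES original -> period = 2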